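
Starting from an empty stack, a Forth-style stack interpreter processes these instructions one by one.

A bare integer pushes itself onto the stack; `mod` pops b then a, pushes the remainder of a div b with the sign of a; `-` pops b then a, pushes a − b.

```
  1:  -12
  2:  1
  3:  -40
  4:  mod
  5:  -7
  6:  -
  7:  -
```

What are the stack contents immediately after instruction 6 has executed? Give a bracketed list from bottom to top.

[-12, 8]

-12 → [-12]
1   → [-12, 1]
-40 → [-12, 1, -40]
mod → [-12, 1]
-7  → [-12, 1, -7]
-   → [-12, 8]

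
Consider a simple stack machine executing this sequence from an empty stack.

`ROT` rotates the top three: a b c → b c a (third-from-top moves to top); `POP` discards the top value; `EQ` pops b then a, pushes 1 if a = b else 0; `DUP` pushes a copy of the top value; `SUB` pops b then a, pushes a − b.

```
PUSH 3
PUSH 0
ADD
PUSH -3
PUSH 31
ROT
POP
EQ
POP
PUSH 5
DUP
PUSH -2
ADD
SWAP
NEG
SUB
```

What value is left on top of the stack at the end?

8

PUSH 3   3
PUSH 0   3 0
ADD      3
PUSH -3  3 -3
PUSH 31  3 -3 31
ROT      -3 31 3
POP      -3 31
EQ       0
POP      (empty)
PUSH 5   5
DUP      5 5
PUSH -2  5 5 -2
ADD      5 3
SWAP     3 5
NEG      3 -5
SUB      8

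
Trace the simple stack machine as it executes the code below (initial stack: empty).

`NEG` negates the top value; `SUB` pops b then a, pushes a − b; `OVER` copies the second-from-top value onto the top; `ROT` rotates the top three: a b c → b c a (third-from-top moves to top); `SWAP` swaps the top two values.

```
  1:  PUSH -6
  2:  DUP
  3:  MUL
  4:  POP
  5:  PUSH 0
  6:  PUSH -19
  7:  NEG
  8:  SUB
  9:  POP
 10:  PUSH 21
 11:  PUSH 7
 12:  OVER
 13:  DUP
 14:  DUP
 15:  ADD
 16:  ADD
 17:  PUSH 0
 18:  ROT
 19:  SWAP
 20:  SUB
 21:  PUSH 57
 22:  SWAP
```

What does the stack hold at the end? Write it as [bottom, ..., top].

[21, 63, 57, 7]

PUSH -6  : -6
DUP      : -6 -6
MUL      : 36
POP      : (empty)
PUSH 0   : 0
PUSH -19 : 0 -19
NEG      : 0 19
SUB      : -19
POP      : (empty)
PUSH 21  : 21
PUSH 7   : 21 7
OVER     : 21 7 21
DUP      : 21 7 21 21
DUP      : 21 7 21 21 21
ADD      : 21 7 21 42
ADD      : 21 7 63
PUSH 0   : 21 7 63 0
ROT      : 21 63 0 7
SWAP     : 21 63 7 0
SUB      : 21 63 7
PUSH 57  : 21 63 7 57
SWAP     : 21 63 57 7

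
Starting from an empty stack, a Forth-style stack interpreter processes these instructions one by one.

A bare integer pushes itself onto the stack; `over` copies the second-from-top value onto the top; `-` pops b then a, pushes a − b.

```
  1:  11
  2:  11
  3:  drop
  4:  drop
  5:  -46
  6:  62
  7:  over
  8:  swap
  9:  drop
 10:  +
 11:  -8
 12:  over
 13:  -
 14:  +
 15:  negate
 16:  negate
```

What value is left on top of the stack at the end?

-8

11     → [11]
11     → [11, 11]
drop   → [11]
drop   → []
-46    → [-46]
62     → [-46, 62]
over   → [-46, 62, -46]
swap   → [-46, -46, 62]
drop   → [-46, -46]
+      → [-92]
-8     → [-92, -8]
over   → [-92, -8, -92]
-      → [-92, 84]
+      → [-8]
negate → [8]
negate → [-8]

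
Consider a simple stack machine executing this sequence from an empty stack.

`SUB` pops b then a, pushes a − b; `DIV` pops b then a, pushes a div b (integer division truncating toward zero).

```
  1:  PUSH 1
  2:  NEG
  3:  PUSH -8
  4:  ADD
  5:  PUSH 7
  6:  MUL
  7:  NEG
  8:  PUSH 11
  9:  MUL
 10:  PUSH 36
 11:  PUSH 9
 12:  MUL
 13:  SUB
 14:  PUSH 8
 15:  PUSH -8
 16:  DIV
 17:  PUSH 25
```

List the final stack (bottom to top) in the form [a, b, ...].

[369, -1, 25]

PUSH 1   1
NEG      -1
PUSH -8  -1 -8
ADD      -9
PUSH 7   -9 7
MUL      -63
NEG      63
PUSH 11  63 11
MUL      693
PUSH 36  693 36
PUSH 9   693 36 9
MUL      693 324
SUB      369
PUSH 8   369 8
PUSH -8  369 8 -8
DIV      369 -1
PUSH 25  369 -1 25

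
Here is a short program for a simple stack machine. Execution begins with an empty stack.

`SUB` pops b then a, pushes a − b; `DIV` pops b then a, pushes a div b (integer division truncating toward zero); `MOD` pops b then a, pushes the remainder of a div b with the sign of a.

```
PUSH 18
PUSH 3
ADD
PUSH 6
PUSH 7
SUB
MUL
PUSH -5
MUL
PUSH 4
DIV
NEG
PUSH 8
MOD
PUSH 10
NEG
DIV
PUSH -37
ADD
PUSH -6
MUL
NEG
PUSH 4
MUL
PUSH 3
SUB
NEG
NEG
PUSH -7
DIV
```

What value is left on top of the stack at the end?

PUSH 18  → 18
PUSH 3   → 18 3
ADD      → 21
PUSH 6   → 21 6
PUSH 7   → 21 6 7
SUB      → 21 -1
MUL      → -21
PUSH -5  → -21 -5
MUL      → 105
PUSH 4   → 105 4
DIV      → 26
NEG      → -26
PUSH 8   → -26 8
MOD      → -2
PUSH 10  → -2 10
NEG      → -2 -10
DIV      → 0
PUSH -37 → 0 -37
ADD      → -37
PUSH -6  → -37 -6
MUL      → 222
NEG      → -222
PUSH 4   → -222 4
MUL      → -888
PUSH 3   → -888 3
SUB      → -891
NEG      → 891
NEG      → -891
PUSH -7  → -891 -7
DIV      → 127

127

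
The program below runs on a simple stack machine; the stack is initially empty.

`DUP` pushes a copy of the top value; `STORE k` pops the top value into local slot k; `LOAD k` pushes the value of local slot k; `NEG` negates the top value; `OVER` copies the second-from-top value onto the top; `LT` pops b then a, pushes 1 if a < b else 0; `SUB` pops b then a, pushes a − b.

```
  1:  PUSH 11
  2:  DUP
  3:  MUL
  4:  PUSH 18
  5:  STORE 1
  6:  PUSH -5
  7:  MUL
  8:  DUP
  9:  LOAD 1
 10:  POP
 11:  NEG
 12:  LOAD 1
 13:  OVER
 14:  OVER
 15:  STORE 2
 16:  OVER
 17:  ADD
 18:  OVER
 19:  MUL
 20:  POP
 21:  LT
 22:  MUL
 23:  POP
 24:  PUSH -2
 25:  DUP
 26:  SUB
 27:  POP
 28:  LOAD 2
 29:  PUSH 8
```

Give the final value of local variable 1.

PUSH 11 : [11]
DUP     : [11, 11]
MUL     : [121]
PUSH 18 : [121, 18]
STORE 1 : [121]
PUSH -5 : [121, -5]
MUL     : [-605]
DUP     : [-605, -605]
LOAD 1  : [-605, -605, 18]
POP     : [-605, -605]
NEG     : [-605, 605]
LOAD 1  : [-605, 605, 18]
OVER    : [-605, 605, 18, 605]
OVER    : [-605, 605, 18, 605, 18]
STORE 2 : [-605, 605, 18, 605]
OVER    : [-605, 605, 18, 605, 18]
ADD     : [-605, 605, 18, 623]
OVER    : [-605, 605, 18, 623, 18]
MUL     : [-605, 605, 18, 11214]
POP     : [-605, 605, 18]
LT      : [-605, 0]
MUL     : [0]
POP     : []
PUSH -2 : [-2]
DUP     : [-2, -2]
SUB     : [0]
POP     : []
LOAD 2  : [18]
PUSH 8  : [18, 8]

18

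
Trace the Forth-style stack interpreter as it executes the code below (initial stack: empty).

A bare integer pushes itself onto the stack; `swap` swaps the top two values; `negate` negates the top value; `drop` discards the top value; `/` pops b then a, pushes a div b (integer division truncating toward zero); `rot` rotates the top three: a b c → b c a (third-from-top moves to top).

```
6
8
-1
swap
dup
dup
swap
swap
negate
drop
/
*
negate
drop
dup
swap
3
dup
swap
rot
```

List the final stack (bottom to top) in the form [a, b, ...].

6      → 6
8      → 6 8
-1     → 6 8 -1
swap   → 6 -1 8
dup    → 6 -1 8 8
dup    → 6 -1 8 8 8
swap   → 6 -1 8 8 8
swap   → 6 -1 8 8 8
negate → 6 -1 8 8 -8
drop   → 6 -1 8 8
/      → 6 -1 1
*      → 6 -1
negate → 6 1
drop   → 6
dup    → 6 6
swap   → 6 6
3      → 6 6 3
dup    → 6 6 3 3
swap   → 6 6 3 3
rot    → 6 3 3 6

[6, 3, 3, 6]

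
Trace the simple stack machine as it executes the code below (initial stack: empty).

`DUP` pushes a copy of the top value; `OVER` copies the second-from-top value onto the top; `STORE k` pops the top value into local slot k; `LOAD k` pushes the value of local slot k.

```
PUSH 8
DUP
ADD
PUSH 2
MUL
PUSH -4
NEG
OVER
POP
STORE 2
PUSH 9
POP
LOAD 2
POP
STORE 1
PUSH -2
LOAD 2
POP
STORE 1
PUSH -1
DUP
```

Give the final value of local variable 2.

PUSH 8   [8]
DUP      [8, 8]
ADD      [16]
PUSH 2   [16, 2]
MUL      [32]
PUSH -4  [32, -4]
NEG      [32, 4]
OVER     [32, 4, 32]
POP      [32, 4]
STORE 2  [32]
PUSH 9   [32, 9]
POP      [32]
LOAD 2   [32, 4]
POP      [32]
STORE 1  []
PUSH -2  [-2]
LOAD 2   [-2, 4]
POP      [-2]
STORE 1  []
PUSH -1  [-1]
DUP      [-1, -1]

4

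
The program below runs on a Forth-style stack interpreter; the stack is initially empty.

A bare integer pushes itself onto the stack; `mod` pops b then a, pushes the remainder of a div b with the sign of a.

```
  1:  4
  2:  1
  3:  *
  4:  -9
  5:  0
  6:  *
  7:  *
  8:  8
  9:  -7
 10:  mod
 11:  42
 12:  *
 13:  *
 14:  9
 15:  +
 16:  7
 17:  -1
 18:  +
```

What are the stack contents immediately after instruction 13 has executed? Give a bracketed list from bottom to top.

4   -> 4
1   -> 4 1
*   -> 4
-9  -> 4 -9
0   -> 4 -9 0
*   -> 4 0
*   -> 0
8   -> 0 8
-7  -> 0 8 -7
mod -> 0 1
42  -> 0 1 42
*   -> 0 42
*   -> 0

[0]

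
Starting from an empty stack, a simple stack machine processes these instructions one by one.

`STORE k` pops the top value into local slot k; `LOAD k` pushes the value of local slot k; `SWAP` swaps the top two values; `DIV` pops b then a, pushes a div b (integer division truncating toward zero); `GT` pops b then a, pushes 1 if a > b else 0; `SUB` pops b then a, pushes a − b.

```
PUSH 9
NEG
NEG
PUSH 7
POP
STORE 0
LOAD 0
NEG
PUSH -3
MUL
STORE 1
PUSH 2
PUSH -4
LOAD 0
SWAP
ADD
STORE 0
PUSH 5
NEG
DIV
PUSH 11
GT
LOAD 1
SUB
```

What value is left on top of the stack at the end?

PUSH 9   [9]
NEG      [-9]
NEG      [9]
PUSH 7   [9, 7]
POP      [9]
STORE 0  []
LOAD 0   [9]
NEG      [-9]
PUSH -3  [-9, -3]
MUL      [27]
STORE 1  []
PUSH 2   [2]
PUSH -4  [2, -4]
LOAD 0   [2, -4, 9]
SWAP     [2, 9, -4]
ADD      [2, 5]
STORE 0  [2]
PUSH 5   [2, 5]
NEG      [2, -5]
DIV      [0]
PUSH 11  [0, 11]
GT       [0]
LOAD 1   [0, 27]
SUB      [-27]

-27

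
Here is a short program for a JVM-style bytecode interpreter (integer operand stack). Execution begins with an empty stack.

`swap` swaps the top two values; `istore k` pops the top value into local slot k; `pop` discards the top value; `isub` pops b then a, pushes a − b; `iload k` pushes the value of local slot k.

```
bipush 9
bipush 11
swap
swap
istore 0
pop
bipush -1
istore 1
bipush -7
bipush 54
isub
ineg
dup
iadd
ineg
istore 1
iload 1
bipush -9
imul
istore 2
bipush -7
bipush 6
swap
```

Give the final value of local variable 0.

bipush 9  -> 9
bipush 11 -> 9 11
swap      -> 11 9
swap      -> 9 11
istore 0  -> 9
pop       -> (empty)
bipush -1 -> -1
istore 1  -> (empty)
bipush -7 -> -7
bipush 54 -> -7 54
isub      -> -61
ineg      -> 61
dup       -> 61 61
iadd      -> 122
ineg      -> -122
istore 1  -> (empty)
iload 1   -> -122
bipush -9 -> -122 -9
imul      -> 1098
istore 2  -> (empty)
bipush -7 -> -7
bipush 6  -> -7 6
swap      -> 6 -7

11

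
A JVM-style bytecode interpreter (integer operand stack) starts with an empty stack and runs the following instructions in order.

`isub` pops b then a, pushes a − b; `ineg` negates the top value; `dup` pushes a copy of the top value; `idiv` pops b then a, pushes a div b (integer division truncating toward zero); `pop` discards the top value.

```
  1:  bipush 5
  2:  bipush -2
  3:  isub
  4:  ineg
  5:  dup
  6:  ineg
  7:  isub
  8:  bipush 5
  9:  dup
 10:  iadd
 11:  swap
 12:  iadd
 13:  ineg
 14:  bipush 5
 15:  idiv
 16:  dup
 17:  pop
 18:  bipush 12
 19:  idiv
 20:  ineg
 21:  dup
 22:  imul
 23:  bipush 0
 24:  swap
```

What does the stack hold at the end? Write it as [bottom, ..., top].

bipush 5  -> 5
bipush -2 -> 5 -2
isub      -> 7
ineg      -> -7
dup       -> -7 -7
ineg      -> -7 7
isub      -> -14
bipush 5  -> -14 5
dup       -> -14 5 5
iadd      -> -14 10
swap      -> 10 -14
iadd      -> -4
ineg      -> 4
bipush 5  -> 4 5
idiv      -> 0
dup       -> 0 0
pop       -> 0
bipush 12 -> 0 12
idiv      -> 0
ineg      -> 0
dup       -> 0 0
imul      -> 0
bipush 0  -> 0 0
swap      -> 0 0

[0, 0]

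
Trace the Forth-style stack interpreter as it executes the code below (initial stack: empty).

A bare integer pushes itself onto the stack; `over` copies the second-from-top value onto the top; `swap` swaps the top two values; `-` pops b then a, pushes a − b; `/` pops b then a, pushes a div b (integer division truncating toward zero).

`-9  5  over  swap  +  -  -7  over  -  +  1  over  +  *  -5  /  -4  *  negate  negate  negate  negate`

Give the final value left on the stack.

-9      -9
5       -9 5
over    -9 5 -9
swap    -9 -9 5
+       -9 -4
-       -5
-7      -5 -7
over    -5 -7 -5
-       -5 -2
+       -7
1       -7 1
over    -7 1 -7
+       -7 -6
*       42
-5      42 -5
/       -8
-4      -8 -4
*       32
negate  -32
negate  32
negate  -32
negate  32

32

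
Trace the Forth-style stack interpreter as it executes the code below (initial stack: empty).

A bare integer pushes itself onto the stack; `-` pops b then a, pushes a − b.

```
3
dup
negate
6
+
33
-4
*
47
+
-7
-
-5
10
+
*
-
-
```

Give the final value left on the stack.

3      -> 3
dup    -> 3 3
negate -> 3 -3
6      -> 3 -3 6
+      -> 3 3
33     -> 3 3 33
-4     -> 3 3 33 -4
*      -> 3 3 -132
47     -> 3 3 -132 47
+      -> 3 3 -85
-7     -> 3 3 -85 -7
-      -> 3 3 -78
-5     -> 3 3 -78 -5
10     -> 3 3 -78 -5 10
+      -> 3 3 -78 5
*      -> 3 3 -390
-      -> 3 393
-      -> -390

-390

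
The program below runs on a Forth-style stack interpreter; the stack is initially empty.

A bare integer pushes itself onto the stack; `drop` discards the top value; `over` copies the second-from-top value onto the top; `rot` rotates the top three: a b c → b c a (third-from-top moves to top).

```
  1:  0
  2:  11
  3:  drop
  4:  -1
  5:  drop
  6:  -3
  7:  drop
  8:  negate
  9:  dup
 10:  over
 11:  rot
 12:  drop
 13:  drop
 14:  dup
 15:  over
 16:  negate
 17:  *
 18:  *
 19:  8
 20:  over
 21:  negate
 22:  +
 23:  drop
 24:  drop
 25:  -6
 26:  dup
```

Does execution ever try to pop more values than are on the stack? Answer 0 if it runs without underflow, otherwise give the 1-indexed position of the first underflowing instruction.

0      : 0
11     : 0 11
drop   : 0
-1     : 0 -1
drop   : 0
-3     : 0 -3
drop   : 0
negate : 0
dup    : 0 0
over   : 0 0 0
rot    : 0 0 0
drop   : 0 0
drop   : 0
dup    : 0 0
over   : 0 0 0
negate : 0 0 0
*      : 0 0
*      : 0
8      : 0 8
over   : 0 8 0
negate : 0 8 0
+      : 0 8
drop   : 0
drop   : (empty)
-6     : -6
dup    : -6 -6

0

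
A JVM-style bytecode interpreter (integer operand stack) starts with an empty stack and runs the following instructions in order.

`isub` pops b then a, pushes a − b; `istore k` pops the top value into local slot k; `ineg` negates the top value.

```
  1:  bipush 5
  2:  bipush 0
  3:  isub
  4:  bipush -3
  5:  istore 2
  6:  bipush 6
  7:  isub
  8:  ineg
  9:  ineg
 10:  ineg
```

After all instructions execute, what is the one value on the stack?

bipush 5  : [5]
bipush 0  : [5, 0]
isub      : [5]
bipush -3 : [5, -3]
istore 2  : [5]
bipush 6  : [5, 6]
isub      : [-1]
ineg      : [1]
ineg      : [-1]
ineg      : [1]

1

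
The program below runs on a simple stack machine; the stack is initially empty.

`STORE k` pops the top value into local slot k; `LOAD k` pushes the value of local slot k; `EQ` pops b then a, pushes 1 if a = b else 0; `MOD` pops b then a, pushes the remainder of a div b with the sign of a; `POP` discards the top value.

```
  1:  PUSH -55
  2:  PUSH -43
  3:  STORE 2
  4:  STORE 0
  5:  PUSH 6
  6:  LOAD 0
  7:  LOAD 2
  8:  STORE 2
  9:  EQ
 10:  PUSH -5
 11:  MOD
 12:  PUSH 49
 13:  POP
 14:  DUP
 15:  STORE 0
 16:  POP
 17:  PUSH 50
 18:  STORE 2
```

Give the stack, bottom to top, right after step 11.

PUSH -55  -55
PUSH -43  -55 -43
STORE 2   -55
STORE 0   (empty)
PUSH 6    6
LOAD 0    6 -55
LOAD 2    6 -55 -43
STORE 2   6 -55
EQ        0
PUSH -5   0 -5
MOD       0

[0]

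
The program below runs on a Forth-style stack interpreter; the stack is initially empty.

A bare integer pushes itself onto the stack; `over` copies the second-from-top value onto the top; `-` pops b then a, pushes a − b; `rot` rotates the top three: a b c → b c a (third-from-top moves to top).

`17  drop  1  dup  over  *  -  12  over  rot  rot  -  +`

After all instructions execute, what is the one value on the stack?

17   → [17]
drop → []
1    → [1]
dup  → [1, 1]
over → [1, 1, 1]
*    → [1, 1]
-    → [0]
12   → [0, 12]
over → [0, 12, 0]
rot  → [12, 0, 0]
rot  → [0, 0, 12]
-    → [0, -12]
+    → [-12]

-12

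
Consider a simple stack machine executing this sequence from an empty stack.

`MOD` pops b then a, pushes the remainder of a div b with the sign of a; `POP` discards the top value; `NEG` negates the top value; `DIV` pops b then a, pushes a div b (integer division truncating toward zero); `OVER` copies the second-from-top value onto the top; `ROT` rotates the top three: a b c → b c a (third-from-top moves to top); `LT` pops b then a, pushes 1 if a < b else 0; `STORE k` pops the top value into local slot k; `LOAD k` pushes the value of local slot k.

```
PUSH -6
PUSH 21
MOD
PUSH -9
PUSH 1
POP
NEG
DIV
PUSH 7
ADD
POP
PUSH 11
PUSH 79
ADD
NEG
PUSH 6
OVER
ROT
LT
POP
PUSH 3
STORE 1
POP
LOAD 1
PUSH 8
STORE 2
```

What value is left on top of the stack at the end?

PUSH -6 : [-6]
PUSH 21 : [-6, 21]
MOD     : [-6]
PUSH -9 : [-6, -9]
PUSH 1  : [-6, -9, 1]
POP     : [-6, -9]
NEG     : [-6, 9]
DIV     : [0]
PUSH 7  : [0, 7]
ADD     : [7]
POP     : []
PUSH 11 : [11]
PUSH 79 : [11, 79]
ADD     : [90]
NEG     : [-90]
PUSH 6  : [-90, 6]
OVER    : [-90, 6, -90]
ROT     : [6, -90, -90]
LT      : [6, 0]
POP     : [6]
PUSH 3  : [6, 3]
STORE 1 : [6]
POP     : []
LOAD 1  : [3]
PUSH 8  : [3, 8]
STORE 2 : [3]

3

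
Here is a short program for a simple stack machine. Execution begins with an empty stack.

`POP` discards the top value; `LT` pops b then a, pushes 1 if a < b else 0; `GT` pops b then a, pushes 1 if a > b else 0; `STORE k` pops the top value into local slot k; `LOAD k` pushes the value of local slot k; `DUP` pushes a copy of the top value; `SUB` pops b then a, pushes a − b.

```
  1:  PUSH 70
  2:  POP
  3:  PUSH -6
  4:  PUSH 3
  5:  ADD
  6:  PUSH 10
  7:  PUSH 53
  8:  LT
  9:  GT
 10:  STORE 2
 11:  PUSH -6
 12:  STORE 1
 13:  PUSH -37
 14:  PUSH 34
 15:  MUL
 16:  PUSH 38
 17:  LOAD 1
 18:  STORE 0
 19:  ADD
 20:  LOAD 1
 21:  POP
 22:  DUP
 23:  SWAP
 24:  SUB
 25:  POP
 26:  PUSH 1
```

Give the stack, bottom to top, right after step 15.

PUSH 70  : 70
POP      : (empty)
PUSH -6  : -6
PUSH 3   : -6 3
ADD      : -3
PUSH 10  : -3 10
PUSH 53  : -3 10 53
LT       : -3 1
GT       : 0
STORE 2  : (empty)
PUSH -6  : -6
STORE 1  : (empty)
PUSH -37 : -37
PUSH 34  : -37 34
MUL      : -1258

[-1258]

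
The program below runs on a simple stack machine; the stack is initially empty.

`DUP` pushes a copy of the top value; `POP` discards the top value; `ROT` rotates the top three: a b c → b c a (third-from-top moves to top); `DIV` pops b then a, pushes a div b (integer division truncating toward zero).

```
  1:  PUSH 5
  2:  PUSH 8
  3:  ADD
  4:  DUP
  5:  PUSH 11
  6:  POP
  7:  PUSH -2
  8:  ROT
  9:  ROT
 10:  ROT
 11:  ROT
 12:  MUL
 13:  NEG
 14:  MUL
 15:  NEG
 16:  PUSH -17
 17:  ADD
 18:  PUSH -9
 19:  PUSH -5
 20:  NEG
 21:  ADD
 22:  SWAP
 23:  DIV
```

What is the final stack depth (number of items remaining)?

PUSH 5   -> [5]
PUSH 8   -> [5, 8]
ADD      -> [13]
DUP      -> [13, 13]
PUSH 11  -> [13, 13, 11]
POP      -> [13, 13]
PUSH -2  -> [13, 13, -2]
ROT      -> [13, -2, 13]
ROT      -> [-2, 13, 13]
ROT      -> [13, 13, -2]
ROT      -> [13, -2, 13]
MUL      -> [13, -26]
NEG      -> [13, 26]
MUL      -> [338]
NEG      -> [-338]
PUSH -17 -> [-338, -17]
ADD      -> [-355]
PUSH -9  -> [-355, -9]
PUSH -5  -> [-355, -9, -5]
NEG      -> [-355, -9, 5]
ADD      -> [-355, -4]
SWAP     -> [-4, -355]
DIV      -> [0]

1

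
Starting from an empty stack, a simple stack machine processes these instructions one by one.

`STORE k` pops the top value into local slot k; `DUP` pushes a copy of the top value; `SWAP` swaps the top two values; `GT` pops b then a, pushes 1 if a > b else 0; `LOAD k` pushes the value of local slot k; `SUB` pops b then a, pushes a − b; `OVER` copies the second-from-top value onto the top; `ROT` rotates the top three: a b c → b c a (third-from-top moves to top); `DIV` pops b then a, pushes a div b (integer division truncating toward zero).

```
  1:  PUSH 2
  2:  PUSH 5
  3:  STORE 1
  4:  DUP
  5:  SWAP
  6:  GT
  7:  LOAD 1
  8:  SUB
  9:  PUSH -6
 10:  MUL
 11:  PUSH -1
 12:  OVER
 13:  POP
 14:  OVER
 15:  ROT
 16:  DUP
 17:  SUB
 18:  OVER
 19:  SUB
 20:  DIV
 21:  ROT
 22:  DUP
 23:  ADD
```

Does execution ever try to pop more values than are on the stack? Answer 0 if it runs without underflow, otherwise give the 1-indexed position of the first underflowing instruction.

21

PUSH 2  : [2]
PUSH 5  : [2, 5]
STORE 1 : [2]
DUP     : [2, 2]
SWAP    : [2, 2]
GT      : [0]
LOAD 1  : [0, 5]
SUB     : [-5]
PUSH -6 : [-5, -6]
MUL     : [30]
PUSH -1 : [30, -1]
OVER    : [30, -1, 30]
POP     : [30, -1]
OVER    : [30, -1, 30]
ROT     : [-1, 30, 30]
DUP     : [-1, 30, 30, 30]
SUB     : [-1, 30, 0]
OVER    : [-1, 30, 0, 30]
SUB     : [-1, 30, -30]
DIV     : [-1, -1]
ROT  — needs 3 operands, stack has 2 → underflow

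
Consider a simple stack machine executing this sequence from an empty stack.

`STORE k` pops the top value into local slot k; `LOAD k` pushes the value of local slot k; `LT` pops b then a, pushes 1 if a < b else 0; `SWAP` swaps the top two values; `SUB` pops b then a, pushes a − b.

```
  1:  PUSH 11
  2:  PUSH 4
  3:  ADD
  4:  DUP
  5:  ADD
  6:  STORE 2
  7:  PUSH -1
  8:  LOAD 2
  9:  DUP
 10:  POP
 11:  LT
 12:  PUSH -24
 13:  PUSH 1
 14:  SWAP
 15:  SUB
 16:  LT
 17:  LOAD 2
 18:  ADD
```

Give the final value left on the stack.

31

PUSH 11  -> [11]
PUSH 4   -> [11, 4]
ADD      -> [15]
DUP      -> [15, 15]
ADD      -> [30]
STORE 2  -> []
PUSH -1  -> [-1]
LOAD 2   -> [-1, 30]
DUP      -> [-1, 30, 30]
POP      -> [-1, 30]
LT       -> [1]
PUSH -24 -> [1, -24]
PUSH 1   -> [1, -24, 1]
SWAP     -> [1, 1, -24]
SUB      -> [1, 25]
LT       -> [1]
LOAD 2   -> [1, 30]
ADD      -> [31]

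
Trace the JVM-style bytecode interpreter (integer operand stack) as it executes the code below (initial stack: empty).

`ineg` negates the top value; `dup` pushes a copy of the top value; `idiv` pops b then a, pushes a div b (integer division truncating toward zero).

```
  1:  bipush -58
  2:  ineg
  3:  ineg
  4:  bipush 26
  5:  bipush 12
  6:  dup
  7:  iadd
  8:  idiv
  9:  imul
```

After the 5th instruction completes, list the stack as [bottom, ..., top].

bipush -58 : [-58]
ineg       : [58]
ineg       : [-58]
bipush 26  : [-58, 26]
bipush 12  : [-58, 26, 12]

[-58, 26, 12]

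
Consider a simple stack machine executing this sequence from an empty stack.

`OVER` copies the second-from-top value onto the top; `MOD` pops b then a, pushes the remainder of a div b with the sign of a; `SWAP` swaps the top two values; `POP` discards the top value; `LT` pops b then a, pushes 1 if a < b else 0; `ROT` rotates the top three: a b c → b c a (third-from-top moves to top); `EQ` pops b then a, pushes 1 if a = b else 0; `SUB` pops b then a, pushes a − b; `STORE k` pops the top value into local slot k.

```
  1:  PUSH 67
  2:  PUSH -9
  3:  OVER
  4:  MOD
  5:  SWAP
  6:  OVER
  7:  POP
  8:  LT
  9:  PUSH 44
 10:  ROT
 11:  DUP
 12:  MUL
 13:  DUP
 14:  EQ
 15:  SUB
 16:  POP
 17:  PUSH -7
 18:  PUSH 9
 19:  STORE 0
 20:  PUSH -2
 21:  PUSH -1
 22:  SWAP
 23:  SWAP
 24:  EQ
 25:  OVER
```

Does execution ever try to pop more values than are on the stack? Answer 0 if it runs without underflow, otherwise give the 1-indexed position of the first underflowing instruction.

PUSH 67 -> [67]
PUSH -9 -> [67, -9]
OVER    -> [67, -9, 67]
MOD     -> [67, -9]
SWAP    -> [-9, 67]
OVER    -> [-9, 67, -9]
POP     -> [-9, 67]
LT      -> [1]
PUSH 44 -> [1, 44]
ROT  — needs 3 operands, stack has 2 → underflow

10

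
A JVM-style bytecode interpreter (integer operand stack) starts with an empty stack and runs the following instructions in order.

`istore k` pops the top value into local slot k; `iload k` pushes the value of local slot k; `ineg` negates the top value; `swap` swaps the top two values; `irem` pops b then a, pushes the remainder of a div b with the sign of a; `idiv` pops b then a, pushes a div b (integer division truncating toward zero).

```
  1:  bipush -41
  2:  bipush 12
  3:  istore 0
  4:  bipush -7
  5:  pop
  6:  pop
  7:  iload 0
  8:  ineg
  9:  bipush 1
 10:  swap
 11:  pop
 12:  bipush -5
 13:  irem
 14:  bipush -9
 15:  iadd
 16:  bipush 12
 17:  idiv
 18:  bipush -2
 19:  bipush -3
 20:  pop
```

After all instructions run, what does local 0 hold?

12

bipush -41 : [-41]
bipush 12  : [-41, 12]
istore 0   : [-41]
bipush -7  : [-41, -7]
pop        : [-41]
pop        : []
iload 0    : [12]
ineg       : [-12]
bipush 1   : [-12, 1]
swap       : [1, -12]
pop        : [1]
bipush -5  : [1, -5]
irem       : [1]
bipush -9  : [1, -9]
iadd       : [-8]
bipush 12  : [-8, 12]
idiv       : [0]
bipush -2  : [0, -2]
bipush -3  : [0, -2, -3]
pop        : [0, -2]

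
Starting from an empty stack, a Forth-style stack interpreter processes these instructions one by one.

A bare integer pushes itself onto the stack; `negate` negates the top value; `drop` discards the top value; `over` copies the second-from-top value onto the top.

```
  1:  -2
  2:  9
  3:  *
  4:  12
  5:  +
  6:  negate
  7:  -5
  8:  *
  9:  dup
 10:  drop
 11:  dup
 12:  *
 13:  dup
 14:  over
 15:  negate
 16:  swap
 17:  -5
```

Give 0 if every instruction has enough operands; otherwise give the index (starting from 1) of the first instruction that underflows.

0

-2      -2
9       -2 9
*       -18
12      -18 12
+       -6
negate  6
-5      6 -5
*       -30
dup     -30 -30
drop    -30
dup     -30 -30
*       900
dup     900 900
over    900 900 900
negate  900 900 -900
swap    900 -900 900
-5      900 -900 900 -5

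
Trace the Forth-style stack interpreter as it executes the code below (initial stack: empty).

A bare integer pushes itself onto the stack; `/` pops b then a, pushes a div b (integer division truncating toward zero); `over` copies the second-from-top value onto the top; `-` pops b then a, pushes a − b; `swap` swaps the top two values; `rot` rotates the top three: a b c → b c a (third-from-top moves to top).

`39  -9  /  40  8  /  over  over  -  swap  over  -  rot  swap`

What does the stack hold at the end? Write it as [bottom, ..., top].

39   → 39
-9   → 39 -9
/    → -4
40   → -4 40
8    → -4 40 8
/    → -4 5
over → -4 5 -4
over → -4 5 -4 5
-    → -4 5 -9
swap → -4 -9 5
over → -4 -9 5 -9
-    → -4 -9 14
rot  → -9 14 -4
swap → -9 -4 14

[-9, -4, 14]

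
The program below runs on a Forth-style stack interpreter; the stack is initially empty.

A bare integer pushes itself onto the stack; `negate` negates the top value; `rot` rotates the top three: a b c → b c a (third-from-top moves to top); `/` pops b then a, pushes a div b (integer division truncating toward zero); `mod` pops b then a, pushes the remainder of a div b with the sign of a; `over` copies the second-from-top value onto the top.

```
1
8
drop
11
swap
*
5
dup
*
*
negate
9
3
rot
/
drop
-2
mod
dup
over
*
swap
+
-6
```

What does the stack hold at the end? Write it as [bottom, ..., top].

1      → 1
8      → 1 8
drop   → 1
11     → 1 11
swap   → 11 1
*      → 11
5      → 11 5
dup    → 11 5 5
*      → 11 25
*      → 275
negate → -275
9      → -275 9
3      → -275 9 3
rot    → 9 3 -275
/      → 9 0
drop   → 9
-2     → 9 -2
mod    → 1
dup    → 1 1
over   → 1 1 1
*      → 1 1
swap   → 1 1
+      → 2
-6     → 2 -6

[2, -6]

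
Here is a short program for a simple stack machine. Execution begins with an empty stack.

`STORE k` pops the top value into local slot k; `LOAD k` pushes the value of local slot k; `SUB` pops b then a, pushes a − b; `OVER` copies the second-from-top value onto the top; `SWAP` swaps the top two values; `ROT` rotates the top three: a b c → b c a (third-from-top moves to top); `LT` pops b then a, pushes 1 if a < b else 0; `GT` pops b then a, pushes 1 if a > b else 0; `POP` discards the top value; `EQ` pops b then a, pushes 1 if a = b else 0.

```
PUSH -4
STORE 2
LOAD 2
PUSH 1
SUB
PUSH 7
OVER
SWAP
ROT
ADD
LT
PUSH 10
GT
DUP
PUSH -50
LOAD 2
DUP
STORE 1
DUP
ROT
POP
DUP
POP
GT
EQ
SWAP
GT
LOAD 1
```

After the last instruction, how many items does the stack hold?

2

PUSH -4   -4
STORE 2   (empty)
LOAD 2    -4
PUSH 1    -4 1
SUB       -5
PUSH 7    -5 7
OVER      -5 7 -5
SWAP      -5 -5 7
ROT       -5 7 -5
ADD       -5 2
LT        1
PUSH 10   1 10
GT        0
DUP       0 0
PUSH -50  0 0 -50
LOAD 2    0 0 -50 -4
DUP       0 0 -50 -4 -4
STORE 1   0 0 -50 -4
DUP       0 0 -50 -4 -4
ROT       0 0 -4 -4 -50
POP       0 0 -4 -4
DUP       0 0 -4 -4 -4
POP       0 0 -4 -4
GT        0 0 0
EQ        0 1
SWAP      1 0
GT        1
LOAD 1    1 -4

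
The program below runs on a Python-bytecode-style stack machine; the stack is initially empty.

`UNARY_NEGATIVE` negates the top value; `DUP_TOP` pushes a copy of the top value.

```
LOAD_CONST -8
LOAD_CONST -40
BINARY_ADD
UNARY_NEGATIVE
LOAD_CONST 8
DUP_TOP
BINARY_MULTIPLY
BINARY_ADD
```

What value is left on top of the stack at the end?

LOAD_CONST -8   -> -8
LOAD_CONST -40  -> -8 -40
BINARY_ADD      -> -48
UNARY_NEGATIVE  -> 48
LOAD_CONST 8    -> 48 8
DUP_TOP         -> 48 8 8
BINARY_MULTIPLY -> 48 64
BINARY_ADD      -> 112

112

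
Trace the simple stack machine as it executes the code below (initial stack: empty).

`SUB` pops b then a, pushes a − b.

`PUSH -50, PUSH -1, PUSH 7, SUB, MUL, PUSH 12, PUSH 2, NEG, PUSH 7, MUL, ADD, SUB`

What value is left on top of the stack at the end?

402

PUSH -50 → [-50]
PUSH -1  → [-50, -1]
PUSH 7   → [-50, -1, 7]
SUB      → [-50, -8]
MUL      → [400]
PUSH 12  → [400, 12]
PUSH 2   → [400, 12, 2]
NEG      → [400, 12, -2]
PUSH 7   → [400, 12, -2, 7]
MUL      → [400, 12, -14]
ADD      → [400, -2]
SUB      → [402]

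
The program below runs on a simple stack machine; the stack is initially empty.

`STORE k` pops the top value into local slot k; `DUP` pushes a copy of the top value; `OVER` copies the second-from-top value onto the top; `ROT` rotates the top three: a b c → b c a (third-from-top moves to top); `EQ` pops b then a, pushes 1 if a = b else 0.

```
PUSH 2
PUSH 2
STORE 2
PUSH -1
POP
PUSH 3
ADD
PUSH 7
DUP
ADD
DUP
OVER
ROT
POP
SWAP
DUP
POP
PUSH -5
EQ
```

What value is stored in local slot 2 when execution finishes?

2

PUSH 2   2
PUSH 2   2 2
STORE 2  2
PUSH -1  2 -1
POP      2
PUSH 3   2 3
ADD      5
PUSH 7   5 7
DUP      5 7 7
ADD      5 14
DUP      5 14 14
OVER     5 14 14 14
ROT      5 14 14 14
POP      5 14 14
SWAP     5 14 14
DUP      5 14 14 14
POP      5 14 14
PUSH -5  5 14 14 -5
EQ       5 14 0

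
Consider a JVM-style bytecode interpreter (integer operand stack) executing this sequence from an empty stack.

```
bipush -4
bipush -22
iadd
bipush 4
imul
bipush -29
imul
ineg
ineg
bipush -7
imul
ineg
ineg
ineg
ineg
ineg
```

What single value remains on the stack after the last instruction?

21112

bipush -4   -4
bipush -22  -4 -22
iadd        -26
bipush 4    -26 4
imul        -104
bipush -29  -104 -29
imul        3016
ineg        -3016
ineg        3016
bipush -7   3016 -7
imul        -21112
ineg        21112
ineg        -21112
ineg        21112
ineg        -21112
ineg        21112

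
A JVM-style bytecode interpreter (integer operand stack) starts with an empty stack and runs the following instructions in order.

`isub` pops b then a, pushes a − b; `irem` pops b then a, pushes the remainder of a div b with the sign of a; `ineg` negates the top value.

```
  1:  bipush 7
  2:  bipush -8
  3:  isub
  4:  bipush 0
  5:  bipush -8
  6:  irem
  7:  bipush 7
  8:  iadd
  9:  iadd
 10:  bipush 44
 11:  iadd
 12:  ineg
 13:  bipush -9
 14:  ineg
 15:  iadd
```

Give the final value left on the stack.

-57

bipush 7  → 7
bipush -8 → 7 -8
isub      → 15
bipush 0  → 15 0
bipush -8 → 15 0 -8
irem      → 15 0
bipush 7  → 15 0 7
iadd      → 15 7
iadd      → 22
bipush 44 → 22 44
iadd      → 66
ineg      → -66
bipush -9 → -66 -9
ineg      → -66 9
iadd      → -57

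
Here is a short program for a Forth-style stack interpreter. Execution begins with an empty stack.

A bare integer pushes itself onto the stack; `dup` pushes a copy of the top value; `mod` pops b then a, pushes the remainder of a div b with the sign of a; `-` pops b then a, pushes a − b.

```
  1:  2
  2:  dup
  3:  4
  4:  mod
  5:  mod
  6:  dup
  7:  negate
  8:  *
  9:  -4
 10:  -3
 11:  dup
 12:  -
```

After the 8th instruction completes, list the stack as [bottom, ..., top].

[0]

2       [2]
dup     [2, 2]
4       [2, 2, 4]
mod     [2, 2]
mod     [0]
dup     [0, 0]
negate  [0, 0]
*       [0]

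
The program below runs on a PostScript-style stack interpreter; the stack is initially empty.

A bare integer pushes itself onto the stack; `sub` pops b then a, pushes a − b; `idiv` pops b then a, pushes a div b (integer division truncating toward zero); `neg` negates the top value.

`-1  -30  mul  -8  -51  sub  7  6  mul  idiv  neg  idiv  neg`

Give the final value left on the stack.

-1   -> [-1]
-30  -> [-1, -30]
mul  -> [30]
-8   -> [30, -8]
-51  -> [30, -8, -51]
sub  -> [30, 43]
7    -> [30, 43, 7]
6    -> [30, 43, 7, 6]
mul  -> [30, 43, 42]
idiv -> [30, 1]
neg  -> [30, -1]
idiv -> [-30]
neg  -> [30]

30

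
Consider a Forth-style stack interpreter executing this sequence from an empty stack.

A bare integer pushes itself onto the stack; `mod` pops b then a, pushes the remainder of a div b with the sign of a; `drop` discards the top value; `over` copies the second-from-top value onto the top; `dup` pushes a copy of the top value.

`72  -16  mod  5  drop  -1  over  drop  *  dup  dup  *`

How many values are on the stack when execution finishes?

2

72   -> 72
-16  -> 72 -16
mod  -> 8
5    -> 8 5
drop -> 8
-1   -> 8 -1
over -> 8 -1 8
drop -> 8 -1
*    -> -8
dup  -> -8 -8
dup  -> -8 -8 -8
*    -> -8 64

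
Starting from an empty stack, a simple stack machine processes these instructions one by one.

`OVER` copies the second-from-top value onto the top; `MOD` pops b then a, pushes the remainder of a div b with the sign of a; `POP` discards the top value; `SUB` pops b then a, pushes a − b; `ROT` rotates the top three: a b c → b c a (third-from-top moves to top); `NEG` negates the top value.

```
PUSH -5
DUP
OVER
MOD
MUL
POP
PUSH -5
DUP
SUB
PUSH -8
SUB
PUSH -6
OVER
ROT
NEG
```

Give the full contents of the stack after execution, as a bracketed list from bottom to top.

PUSH -5  [-5]
DUP      [-5, -5]
OVER     [-5, -5, -5]
MOD      [-5, 0]
MUL      [0]
POP      []
PUSH -5  [-5]
DUP      [-5, -5]
SUB      [0]
PUSH -8  [0, -8]
SUB      [8]
PUSH -6  [8, -6]
OVER     [8, -6, 8]
ROT      [-6, 8, 8]
NEG      [-6, 8, -8]

[-6, 8, -8]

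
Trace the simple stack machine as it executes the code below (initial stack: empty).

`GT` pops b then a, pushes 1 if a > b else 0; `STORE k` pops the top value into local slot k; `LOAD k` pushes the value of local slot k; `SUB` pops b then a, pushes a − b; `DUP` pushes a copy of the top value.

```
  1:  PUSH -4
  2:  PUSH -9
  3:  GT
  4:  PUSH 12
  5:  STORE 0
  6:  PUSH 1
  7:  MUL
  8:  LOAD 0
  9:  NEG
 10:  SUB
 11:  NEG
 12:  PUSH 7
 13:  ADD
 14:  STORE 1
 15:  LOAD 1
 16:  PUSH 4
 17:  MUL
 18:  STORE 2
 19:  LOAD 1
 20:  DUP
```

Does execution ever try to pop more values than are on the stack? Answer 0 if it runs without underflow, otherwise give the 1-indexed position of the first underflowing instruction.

PUSH -4 : -4
PUSH -9 : -4 -9
GT      : 1
PUSH 12 : 1 12
STORE 0 : 1
PUSH 1  : 1 1
MUL     : 1
LOAD 0  : 1 12
NEG     : 1 -12
SUB     : 13
NEG     : -13
PUSH 7  : -13 7
ADD     : -6
STORE 1 : (empty)
LOAD 1  : -6
PUSH 4  : -6 4
MUL     : -24
STORE 2 : (empty)
LOAD 1  : -6
DUP     : -6 -6

0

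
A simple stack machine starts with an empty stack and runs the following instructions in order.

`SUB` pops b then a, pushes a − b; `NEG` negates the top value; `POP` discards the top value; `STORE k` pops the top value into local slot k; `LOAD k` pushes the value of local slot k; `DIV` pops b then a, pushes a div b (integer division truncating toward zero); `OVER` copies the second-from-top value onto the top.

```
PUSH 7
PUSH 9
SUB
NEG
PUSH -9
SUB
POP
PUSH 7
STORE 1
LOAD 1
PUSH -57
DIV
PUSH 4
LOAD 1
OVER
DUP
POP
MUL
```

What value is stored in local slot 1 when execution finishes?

7

PUSH 7   : 7
PUSH 9   : 7 9
SUB      : -2
NEG      : 2
PUSH -9  : 2 -9
SUB      : 11
POP      : (empty)
PUSH 7   : 7
STORE 1  : (empty)
LOAD 1   : 7
PUSH -57 : 7 -57
DIV      : 0
PUSH 4   : 0 4
LOAD 1   : 0 4 7
OVER     : 0 4 7 4
DUP      : 0 4 7 4 4
POP      : 0 4 7 4
MUL      : 0 4 28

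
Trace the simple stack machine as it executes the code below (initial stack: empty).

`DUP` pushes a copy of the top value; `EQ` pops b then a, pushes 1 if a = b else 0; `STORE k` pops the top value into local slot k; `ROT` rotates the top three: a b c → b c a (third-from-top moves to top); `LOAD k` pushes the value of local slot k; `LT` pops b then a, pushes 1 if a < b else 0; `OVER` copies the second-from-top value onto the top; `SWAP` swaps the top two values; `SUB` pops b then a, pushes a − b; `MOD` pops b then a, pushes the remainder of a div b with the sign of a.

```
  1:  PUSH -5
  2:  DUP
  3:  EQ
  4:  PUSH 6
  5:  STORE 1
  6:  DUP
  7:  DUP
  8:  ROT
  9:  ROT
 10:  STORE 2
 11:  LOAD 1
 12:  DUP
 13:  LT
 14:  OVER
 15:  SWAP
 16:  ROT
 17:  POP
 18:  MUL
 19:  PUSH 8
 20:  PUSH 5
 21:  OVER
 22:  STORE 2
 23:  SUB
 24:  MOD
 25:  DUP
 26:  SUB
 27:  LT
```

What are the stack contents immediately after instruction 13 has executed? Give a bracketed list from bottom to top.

PUSH -5 → [-5]
DUP     → [-5, -5]
EQ      → [1]
PUSH 6  → [1, 6]
STORE 1 → [1]
DUP     → [1, 1]
DUP     → [1, 1, 1]
ROT     → [1, 1, 1]
ROT     → [1, 1, 1]
STORE 2 → [1, 1]
LOAD 1  → [1, 1, 6]
DUP     → [1, 1, 6, 6]
LT      → [1, 1, 0]

[1, 1, 0]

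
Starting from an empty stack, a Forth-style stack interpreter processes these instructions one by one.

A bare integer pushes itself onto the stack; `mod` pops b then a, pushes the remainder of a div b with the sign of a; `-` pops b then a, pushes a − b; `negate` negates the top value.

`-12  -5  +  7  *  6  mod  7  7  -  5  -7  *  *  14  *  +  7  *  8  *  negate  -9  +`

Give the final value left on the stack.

271

-12     [-12]
-5      [-12, -5]
+       [-17]
7       [-17, 7]
*       [-119]
6       [-119, 6]
mod     [-5]
7       [-5, 7]
7       [-5, 7, 7]
-       [-5, 0]
5       [-5, 0, 5]
-7      [-5, 0, 5, -7]
*       [-5, 0, -35]
*       [-5, 0]
14      [-5, 0, 14]
*       [-5, 0]
+       [-5]
7       [-5, 7]
*       [-35]
8       [-35, 8]
*       [-280]
negate  [280]
-9      [280, -9]
+       [271]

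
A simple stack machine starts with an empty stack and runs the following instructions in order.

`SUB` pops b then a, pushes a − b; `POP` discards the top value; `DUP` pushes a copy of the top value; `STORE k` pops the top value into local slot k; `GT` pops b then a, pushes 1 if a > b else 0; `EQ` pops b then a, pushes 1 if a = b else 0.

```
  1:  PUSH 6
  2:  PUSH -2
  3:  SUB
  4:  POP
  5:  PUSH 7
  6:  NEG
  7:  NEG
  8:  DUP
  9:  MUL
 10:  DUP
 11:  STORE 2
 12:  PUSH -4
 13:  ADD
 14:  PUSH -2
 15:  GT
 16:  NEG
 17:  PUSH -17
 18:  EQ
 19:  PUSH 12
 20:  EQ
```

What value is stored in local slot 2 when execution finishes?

49

PUSH 6   → [6]
PUSH -2  → [6, -2]
SUB      → [8]
POP      → []
PUSH 7   → [7]
NEG      → [-7]
NEG      → [7]
DUP      → [7, 7]
MUL      → [49]
DUP      → [49, 49]
STORE 2  → [49]
PUSH -4  → [49, -4]
ADD      → [45]
PUSH -2  → [45, -2]
GT       → [1]
NEG      → [-1]
PUSH -17 → [-1, -17]
EQ       → [0]
PUSH 12  → [0, 12]
EQ       → [0]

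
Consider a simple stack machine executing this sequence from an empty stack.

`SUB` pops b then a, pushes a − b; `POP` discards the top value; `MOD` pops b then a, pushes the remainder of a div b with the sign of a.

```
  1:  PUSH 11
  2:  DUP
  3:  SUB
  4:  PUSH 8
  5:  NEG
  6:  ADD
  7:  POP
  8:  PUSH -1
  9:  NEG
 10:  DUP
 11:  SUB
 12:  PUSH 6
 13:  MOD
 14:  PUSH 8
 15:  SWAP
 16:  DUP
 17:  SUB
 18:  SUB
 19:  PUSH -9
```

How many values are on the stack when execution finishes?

2

PUSH 11 -> [11]
DUP     -> [11, 11]
SUB     -> [0]
PUSH 8  -> [0, 8]
NEG     -> [0, -8]
ADD     -> [-8]
POP     -> []
PUSH -1 -> [-1]
NEG     -> [1]
DUP     -> [1, 1]
SUB     -> [0]
PUSH 6  -> [0, 6]
MOD     -> [0]
PUSH 8  -> [0, 8]
SWAP    -> [8, 0]
DUP     -> [8, 0, 0]
SUB     -> [8, 0]
SUB     -> [8]
PUSH -9 -> [8, -9]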